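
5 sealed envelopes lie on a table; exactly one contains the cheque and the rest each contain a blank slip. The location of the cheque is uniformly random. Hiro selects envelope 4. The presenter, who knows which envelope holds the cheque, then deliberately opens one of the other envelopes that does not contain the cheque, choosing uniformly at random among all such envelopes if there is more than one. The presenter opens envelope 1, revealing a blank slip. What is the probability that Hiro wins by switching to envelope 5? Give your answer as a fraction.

Condition on the true location of the cheque.
If it is in envelope 1 (prior 1/5): the presenter opened envelope 1, so this case is ruled out; weight (1/5)·0 = 0.
If it is in any of envelopes 2, 3, and 5 (prior 1/5 each): the presenter has 3 equally likely choices, so probability 1/3; weight (1/5)·(1/3) = 1/15 each.
If it is in envelope 4 (prior 1/5): the presenter has 4 equally likely choices, so probability 1/4; weight (1/5)·(1/4) = 1/20.
The weights sum to 1/4.
So P(the cheque in envelope 5 | the presenter opened envelope 1) = (1/15) / (1/4) = 4/15.

4/15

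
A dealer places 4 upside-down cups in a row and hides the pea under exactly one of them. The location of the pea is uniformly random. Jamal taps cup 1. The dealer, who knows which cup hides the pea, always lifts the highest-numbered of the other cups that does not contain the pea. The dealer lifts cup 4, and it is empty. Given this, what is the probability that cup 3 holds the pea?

Apply Bayes' rule, conditioning on where the pea actually is.
If it is under any of cups 1, 2, and 3 (prior 1/4 each): cup 4 is the highest-numbered option available, probability 1; weight (1/4)·1 = 1/4 each.
If it is under cup 4 (prior 1/4): the dealer opened cup 4, so this case is ruled out; weight (1/4)·0 = 0.
The weights sum to 3/4.
So P(the pea under cup 3 | the dealer opened cup 4) = (1/4) / (3/4) = 1/3.

1/3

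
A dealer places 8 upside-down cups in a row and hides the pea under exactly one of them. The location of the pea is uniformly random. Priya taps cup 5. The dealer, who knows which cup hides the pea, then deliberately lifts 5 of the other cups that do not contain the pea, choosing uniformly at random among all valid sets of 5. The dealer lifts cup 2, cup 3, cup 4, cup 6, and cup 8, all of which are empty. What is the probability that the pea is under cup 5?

1/8

Condition on the true location of the pea.
If it is under either of cups 1 and 7 (prior 1/8 each): the dealer has 6 equally likely choices, so probability 1/6; weight (1/8)·(1/6) = 1/48 each.
If it is under any of cups 2, 3, 4, 6, and 8 (prior 1/8 each): that cup was opened and seen not to hold the prize — ruled out; weight (1/8)·0 = 0 each.
If it is under cup 5 (prior 1/8): the dealer has 21 equally likely choices, so probability 1/21; weight (1/8)·(1/21) = 1/168.
The weights sum to 1/21.
So P(the pea under cup 5 | the dealer opened cup 2, cup 3, cup 4, cup 6, and cup 8) = (1/168) / (1/21) = 1/8.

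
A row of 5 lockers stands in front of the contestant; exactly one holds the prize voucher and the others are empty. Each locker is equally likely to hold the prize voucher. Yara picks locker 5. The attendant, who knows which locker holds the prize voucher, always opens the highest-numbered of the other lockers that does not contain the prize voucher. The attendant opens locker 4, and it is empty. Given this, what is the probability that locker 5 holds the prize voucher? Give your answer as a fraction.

1/4

Condition on the true location of the prize voucher.
If it is in any of lockers 1, 2, 3, and 5 (prior 1/5 each): locker 4 is the highest-numbered option available, probability 1; weight (1/5)·1 = 1/5 each.
If it is in locker 4 (prior 1/5): the attendant opened locker 4, so this case is ruled out; weight (1/5)·0 = 0.
The weights sum to 4/5.
So P(the prize voucher in locker 5 | the attendant opened locker 4) = (1/5) / (4/5) = 1/4.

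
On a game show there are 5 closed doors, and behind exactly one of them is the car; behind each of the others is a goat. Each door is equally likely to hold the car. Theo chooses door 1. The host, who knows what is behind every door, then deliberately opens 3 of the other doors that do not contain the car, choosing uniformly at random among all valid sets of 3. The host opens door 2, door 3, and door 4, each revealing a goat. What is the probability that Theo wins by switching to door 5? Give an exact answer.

Apply Bayes' rule, conditioning on where the car actually is.
If it is behind door 1 (prior 1/5): the host has 4 equally likely choices, so probability 1/4; weight (1/5)·(1/4) = 1/20.
If it is behind any of doors 2, 3, and 4 (prior 1/5 each): that door was opened and seen not to hold the prize — ruled out; weight (1/5)·0 = 0 each.
If it is behind door 5 (prior 1/5): the host has no choice, probability 1; weight (1/5)·1 = 1/5.
The weights sum to 1/4.
So P(the car behind door 5 | the host opened door 2, door 3, and door 4) = (1/5) / (1/4) = 4/5.

4/5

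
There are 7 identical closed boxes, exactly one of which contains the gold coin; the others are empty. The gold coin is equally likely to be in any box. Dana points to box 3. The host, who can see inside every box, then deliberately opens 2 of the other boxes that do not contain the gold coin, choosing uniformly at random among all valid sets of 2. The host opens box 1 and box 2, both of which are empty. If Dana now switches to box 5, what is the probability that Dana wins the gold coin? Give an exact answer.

3/14

Condition on the true location of the gold coin.
If it is in either of boxes 1 and 2 (prior 1/7 each): that box was opened and seen not to hold the prize — ruled out; weight (1/7)·0 = 0 each.
If it is in box 3 (prior 1/7): the host has 15 equally likely choices, so probability 1/15; weight (1/7)·(1/15) = 1/105.
If it is in any of boxes 4, 5, 6, and 7 (prior 1/7 each): the host has 10 equally likely choices, so probability 1/10; weight (1/7)·(1/10) = 1/70 each.
The weights sum to 1/15.
So P(the gold coin in box 5 | the host opened box 1 and box 2) = (1/70) / (1/15) = 3/14.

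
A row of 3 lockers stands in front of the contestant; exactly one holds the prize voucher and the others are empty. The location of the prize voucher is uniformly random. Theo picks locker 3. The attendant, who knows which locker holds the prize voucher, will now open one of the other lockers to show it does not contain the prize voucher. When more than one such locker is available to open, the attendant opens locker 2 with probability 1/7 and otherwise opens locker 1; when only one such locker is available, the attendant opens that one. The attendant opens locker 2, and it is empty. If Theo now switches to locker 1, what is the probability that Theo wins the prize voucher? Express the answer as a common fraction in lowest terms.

7/8

Apply Bayes' rule, conditioning on where the prize voucher actually is.
If it is in locker 1 (prior 1/3): only locker 2 is available, probability 1; weight (1/3)·1 = 1/3.
If it is in locker 2 (prior 1/3): the attendant opened locker 2, so this case is ruled out; weight (1/3)·0 = 0.
If it is in locker 3 (prior 1/3): locker 2 is available, opened with probability 1/7; weight (1/3)·(1/7) = 1/21.
The weights sum to 8/21.
So P(the prize voucher in locker 1 | the attendant opened locker 2) = (1/3) / (8/21) = 7/8.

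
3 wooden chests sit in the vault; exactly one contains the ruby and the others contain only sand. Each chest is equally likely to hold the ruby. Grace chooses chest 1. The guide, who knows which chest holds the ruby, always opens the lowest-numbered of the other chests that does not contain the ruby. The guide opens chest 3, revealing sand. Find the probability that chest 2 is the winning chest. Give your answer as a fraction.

Consider each possible location of the ruby in turn.
If it is in chest 1 (prior 1/3): the guide would have opened chest 2 instead, probability 0; weight (1/3)·0 = 0.
If it is in chest 2 (prior 1/3): chest 3 is the lowest-numbered option available, probability 1; weight (1/3)·1 = 1/3.
If it is in chest 3 (prior 1/3): the guide opened chest 3, so this case is ruled out; weight (1/3)·0 = 0.
The weights sum to 1/3.
So P(the ruby in chest 2 | the guide opened chest 3) = (1/3) / (1/3) = 1.

1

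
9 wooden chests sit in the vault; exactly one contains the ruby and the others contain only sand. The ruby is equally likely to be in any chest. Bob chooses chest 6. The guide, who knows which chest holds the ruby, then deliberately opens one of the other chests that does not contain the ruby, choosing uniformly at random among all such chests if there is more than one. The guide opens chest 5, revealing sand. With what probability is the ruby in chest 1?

Condition on the true location of the ruby.
If it is in any of chests 1, 2, 3, 4, 7, 8, and 9 (prior 1/9 each): the guide has 7 equally likely choices, so probability 1/7; weight (1/9)·(1/7) = 1/63 each.
If it is in chest 5 (prior 1/9): the guide opened chest 5, so this case is ruled out; weight (1/9)·0 = 0.
If it is in chest 6 (prior 1/9): the guide has 8 equally likely choices, so probability 1/8; weight (1/9)·(1/8) = 1/72.
The weights sum to 1/8.
So P(the ruby in chest 1 | the guide opened chest 5) = (1/63) / (1/8) = 8/63.

8/63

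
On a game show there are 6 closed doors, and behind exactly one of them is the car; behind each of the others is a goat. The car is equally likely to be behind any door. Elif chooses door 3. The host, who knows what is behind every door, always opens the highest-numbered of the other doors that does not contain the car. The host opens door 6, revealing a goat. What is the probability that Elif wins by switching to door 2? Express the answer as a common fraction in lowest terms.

1/5

Condition on the true location of the car.
If it is behind any of doors 1, 2, 3, 4, and 5 (prior 1/6 each): door 6 is the highest-numbered option available, probability 1; weight (1/6)·1 = 1/6 each.
If it is behind door 6 (prior 1/6): the host opened door 6, so this case is ruled out; weight (1/6)·0 = 0.
The weights sum to 5/6.
So P(the car behind door 2 | the host opened door 6) = (1/6) / (5/6) = 1/5.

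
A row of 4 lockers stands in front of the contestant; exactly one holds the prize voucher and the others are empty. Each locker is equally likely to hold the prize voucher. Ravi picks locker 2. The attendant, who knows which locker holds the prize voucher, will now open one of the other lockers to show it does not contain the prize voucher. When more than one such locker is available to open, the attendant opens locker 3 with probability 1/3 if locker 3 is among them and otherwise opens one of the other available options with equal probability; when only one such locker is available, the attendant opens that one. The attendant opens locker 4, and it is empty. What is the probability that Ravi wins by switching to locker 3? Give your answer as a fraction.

1/3

Apply Bayes' rule, conditioning on where the prize voucher actually is.
If it is in locker 1 (prior 1/4): locker 3 is available but not opened, probability 2/3; weight (1/4)·(2/3) = 1/6.
If it is in locker 2 (prior 1/4): locker 3 is available but not opened; locker 4 gets probability (1 − 1/3)/2 = 1/3; weight (1/4)·(1/3) = 1/12.
If it is in locker 3 (prior 1/4): locker 3 holds the prize so is unavailable; the attendant chooses uniformly among the 2 others, probability 1/2; weight (1/4)·(1/2) = 1/8.
If it is in locker 4 (prior 1/4): the attendant opened locker 4, so this case is ruled out; weight (1/4)·0 = 0.
The weights sum to 3/8.
So P(the prize voucher in locker 3 | the attendant opened locker 4) = (1/8) / (3/8) = 1/3.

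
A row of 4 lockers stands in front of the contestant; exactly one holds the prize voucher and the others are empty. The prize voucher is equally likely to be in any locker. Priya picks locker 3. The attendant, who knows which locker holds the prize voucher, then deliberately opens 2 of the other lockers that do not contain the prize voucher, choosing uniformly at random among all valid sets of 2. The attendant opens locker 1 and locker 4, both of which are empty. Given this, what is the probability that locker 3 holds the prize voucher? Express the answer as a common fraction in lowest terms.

Consider each possible location of the prize voucher in turn.
If it is in either of lockers 1 and 4 (prior 1/4 each): that locker was opened and seen not to hold the prize — ruled out; weight (1/4)·0 = 0 each.
If it is in locker 2 (prior 1/4): the attendant has no choice, probability 1; weight (1/4)·1 = 1/4.
If it is in locker 3 (prior 1/4): the attendant has 3 equally likely choices, so probability 1/3; weight (1/4)·(1/3) = 1/12.
The weights sum to 1/3.
So P(the prize voucher in locker 3 | the attendant opened locker 1 and locker 4) = (1/12) / (1/3) = 1/4.

1/4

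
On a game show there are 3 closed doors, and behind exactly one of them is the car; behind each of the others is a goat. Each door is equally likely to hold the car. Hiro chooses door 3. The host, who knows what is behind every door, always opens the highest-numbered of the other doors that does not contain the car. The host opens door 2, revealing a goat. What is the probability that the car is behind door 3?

Condition on the true location of the car.
If it is behind either of doors 1 and 3 (prior 1/3 each): door 2 is the highest-numbered option available, probability 1; weight (1/3)·1 = 1/3 each.
If it is behind door 2 (prior 1/3): the host opened door 2, so this case is ruled out; weight (1/3)·0 = 0.
The weights sum to 2/3.
So P(the car behind door 3 | the host opened door 2) = (1/3) / (2/3) = 1/2.

1/2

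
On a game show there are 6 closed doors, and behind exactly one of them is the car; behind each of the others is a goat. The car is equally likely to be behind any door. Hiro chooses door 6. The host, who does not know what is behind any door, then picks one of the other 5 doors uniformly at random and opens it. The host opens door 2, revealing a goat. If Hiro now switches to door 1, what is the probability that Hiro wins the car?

Apply Bayes' rule, conditioning on where the car actually is.
If it is behind any of doors 1, 3, 4, 5, and 6 (prior 1/6 each): the host picks door 2 with probability 1/5 regardless, and it is not the prize; weight (1/6)·(1/5) = 1/30 each.
If it is behind door 2 (prior 1/6): the host opened door 2, so this case is ruled out; weight (1/6)·0 = 0.
The weights sum to 1/6.
So P(the car behind door 1 | the host opened door 2) = (1/30) / (1/6) = 1/5.

1/5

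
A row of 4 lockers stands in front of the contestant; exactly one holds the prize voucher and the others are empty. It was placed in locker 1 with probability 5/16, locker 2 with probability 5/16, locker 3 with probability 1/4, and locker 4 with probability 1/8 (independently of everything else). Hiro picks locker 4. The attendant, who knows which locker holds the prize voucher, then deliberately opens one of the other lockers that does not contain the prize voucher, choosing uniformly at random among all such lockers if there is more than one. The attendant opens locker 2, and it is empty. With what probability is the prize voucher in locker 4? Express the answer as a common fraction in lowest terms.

Condition on the true location of the prize voucher.
If it is in locker 1 (prior 5/16): the attendant has 2 equally likely choices, so probability 1/2; weight (5/16)·(1/2) = 5/32.
If it is in locker 2 (prior 5/16): the attendant opened locker 2, so this case is ruled out; weight (5/16)·0 = 0.
If it is in locker 3 (prior 1/4): the attendant has 2 equally likely choices, so probability 1/2; weight (1/4)·(1/2) = 1/8.
If it is in locker 4 (prior 1/8): the attendant has 3 equally likely choices, so probability 1/3; weight (1/8)·(1/3) = 1/24.
The weights sum to 31/96.
So P(the prize voucher in locker 4 | the attendant opened locker 2) = (1/24) / (31/96) = 4/31.

4/31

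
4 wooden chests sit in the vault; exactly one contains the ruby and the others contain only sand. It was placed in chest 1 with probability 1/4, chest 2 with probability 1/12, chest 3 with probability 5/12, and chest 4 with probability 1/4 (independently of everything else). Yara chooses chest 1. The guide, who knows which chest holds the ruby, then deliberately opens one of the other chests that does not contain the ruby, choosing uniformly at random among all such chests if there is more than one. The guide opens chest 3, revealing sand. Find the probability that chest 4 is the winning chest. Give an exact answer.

1/2

Apply Bayes' rule, conditioning on where the ruby actually is.
If it is in chest 1 (prior 1/4): the guide has 3 equally likely choices, so probability 1/3; weight (1/4)·(1/3) = 1/12.
If it is in chest 2 (prior 1/12): the guide has 2 equally likely choices, so probability 1/2; weight (1/12)·(1/2) = 1/24.
If it is in chest 3 (prior 5/12): the guide opened chest 3, so this case is ruled out; weight (5/12)·0 = 0.
If it is in chest 4 (prior 1/4): the guide has 2 equally likely choices, so probability 1/2; weight (1/4)·(1/2) = 1/8.
The weights sum to 1/4.
So P(the ruby in chest 4 | the guide opened chest 3) = (1/8) / (1/4) = 1/2.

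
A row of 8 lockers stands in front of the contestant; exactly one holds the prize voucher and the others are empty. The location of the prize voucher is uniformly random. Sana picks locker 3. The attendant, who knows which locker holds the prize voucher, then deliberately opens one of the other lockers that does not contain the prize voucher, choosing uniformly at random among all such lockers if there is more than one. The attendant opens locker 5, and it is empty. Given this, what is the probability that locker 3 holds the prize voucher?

Apply Bayes' rule, conditioning on where the prize voucher actually is.
If it is in any of lockers 1, 2, 4, 6, 7, and 8 (prior 1/8 each): the attendant has 6 equally likely choices, so probability 1/6; weight (1/8)·(1/6) = 1/48 each.
If it is in locker 3 (prior 1/8): the attendant has 7 equally likely choices, so probability 1/7; weight (1/8)·(1/7) = 1/56.
If it is in locker 5 (prior 1/8): the attendant opened locker 5, so this case is ruled out; weight (1/8)·0 = 0.
The weights sum to 1/7.
So P(the prize voucher in locker 3 | the attendant opened locker 5) = (1/56) / (1/7) = 1/8.

1/8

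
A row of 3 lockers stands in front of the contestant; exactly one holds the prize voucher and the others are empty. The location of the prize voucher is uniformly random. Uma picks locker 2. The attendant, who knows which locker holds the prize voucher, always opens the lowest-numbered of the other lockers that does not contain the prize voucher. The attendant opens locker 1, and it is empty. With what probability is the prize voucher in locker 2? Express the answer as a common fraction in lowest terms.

Apply Bayes' rule, conditioning on where the prize voucher actually is.
If it is in locker 1 (prior 1/3): the attendant opened locker 1, so this case is ruled out; weight (1/3)·0 = 0.
If it is in either of lockers 2 and 3 (prior 1/3 each): locker 1 is the lowest-numbered option available, probability 1; weight (1/3)·1 = 1/3 each.
The weights sum to 2/3.
So P(the prize voucher in locker 2 | the attendant opened locker 1) = (1/3) / (2/3) = 1/2.

1/2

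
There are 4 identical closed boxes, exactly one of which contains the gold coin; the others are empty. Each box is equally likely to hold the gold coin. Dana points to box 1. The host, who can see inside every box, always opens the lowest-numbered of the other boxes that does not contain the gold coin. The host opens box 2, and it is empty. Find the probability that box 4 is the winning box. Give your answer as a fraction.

1/3

Apply Bayes' rule, conditioning on where the gold coin actually is.
If it is in any of boxes 1, 3, and 4 (prior 1/4 each): box 2 is the lowest-numbered option available, probability 1; weight (1/4)·1 = 1/4 each.
If it is in box 2 (prior 1/4): the host opened box 2, so this case is ruled out; weight (1/4)·0 = 0.
The weights sum to 3/4.
So P(the gold coin in box 4 | the host opened box 2) = (1/4) / (3/4) = 1/3.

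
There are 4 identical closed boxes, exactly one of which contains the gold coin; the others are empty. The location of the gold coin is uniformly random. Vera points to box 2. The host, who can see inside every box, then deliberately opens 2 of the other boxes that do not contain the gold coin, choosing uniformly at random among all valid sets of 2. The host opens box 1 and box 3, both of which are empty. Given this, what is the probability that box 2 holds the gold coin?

1/4

Condition on the true location of the gold coin.
If it is in either of boxes 1 and 3 (prior 1/4 each): that box was opened and seen not to hold the prize — ruled out; weight (1/4)·0 = 0 each.
If it is in box 2 (prior 1/4): the host has 3 equally likely choices, so probability 1/3; weight (1/4)·(1/3) = 1/12.
If it is in box 4 (prior 1/4): the host has no choice, probability 1; weight (1/4)·1 = 1/4.
The weights sum to 1/3.
So P(the gold coin in box 2 | the host opened box 1 and box 3) = (1/12) / (1/3) = 1/4.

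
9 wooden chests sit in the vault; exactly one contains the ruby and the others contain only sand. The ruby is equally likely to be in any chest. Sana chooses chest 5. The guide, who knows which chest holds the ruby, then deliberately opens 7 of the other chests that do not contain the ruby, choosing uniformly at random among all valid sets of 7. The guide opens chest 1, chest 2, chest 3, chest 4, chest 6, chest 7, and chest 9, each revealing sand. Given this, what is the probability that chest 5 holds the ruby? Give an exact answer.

1/9

Apply Bayes' rule, conditioning on where the ruby actually is.
If it is in any of chests 1, 2, 3, 4, 6, 7, and 9 (prior 1/9 each): that chest was opened and seen not to hold the prize — ruled out; weight (1/9)·0 = 0 each.
If it is in chest 5 (prior 1/9): the guide has 8 equally likely choices, so probability 1/8; weight (1/9)·(1/8) = 1/72.
If it is in chest 8 (prior 1/9): the guide has no choice, probability 1; weight (1/9)·1 = 1/9.
The weights sum to 1/8.
So P(the ruby in chest 5 | the guide opened chest 1, chest 2, chest 3, chest 4, chest 6, chest 7, and chest 9) = (1/72) / (1/8) = 1/9.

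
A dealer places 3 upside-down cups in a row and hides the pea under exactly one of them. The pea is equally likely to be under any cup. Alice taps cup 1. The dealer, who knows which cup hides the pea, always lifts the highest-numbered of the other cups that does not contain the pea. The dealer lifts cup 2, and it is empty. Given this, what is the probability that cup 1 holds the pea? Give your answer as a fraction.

0

Condition on the true location of the pea.
If it is under cup 1 (prior 1/3): the dealer would have opened cup 3 instead, probability 0; weight (1/3)·0 = 0.
If it is under cup 2 (prior 1/3): the dealer opened cup 2, so this case is ruled out; weight (1/3)·0 = 0.
If it is under cup 3 (prior 1/3): cup 2 is the highest-numbered option available, probability 1; weight (1/3)·1 = 1/3.
The weights sum to 1/3.
So P(the pea under cup 1 | the dealer opened cup 2) = 0 / (1/3) = 0.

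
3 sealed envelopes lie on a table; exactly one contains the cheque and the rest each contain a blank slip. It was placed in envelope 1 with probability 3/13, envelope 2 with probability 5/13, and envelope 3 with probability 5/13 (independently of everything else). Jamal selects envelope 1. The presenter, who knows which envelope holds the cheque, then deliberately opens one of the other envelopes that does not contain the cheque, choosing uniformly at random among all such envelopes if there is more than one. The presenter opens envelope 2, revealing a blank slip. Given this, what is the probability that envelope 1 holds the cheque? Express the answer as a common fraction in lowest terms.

3/13

Apply Bayes' rule, conditioning on where the cheque actually is.
If it is in envelope 1 (prior 3/13): the presenter has 2 equally likely choices, so probability 1/2; weight (3/13)·(1/2) = 3/26.
If it is in envelope 2 (prior 5/13): the presenter opened envelope 2, so this case is ruled out; weight (5/13)·0 = 0.
If it is in envelope 3 (prior 5/13): the presenter has no choice, probability 1; weight (5/13)·1 = 5/13.
The weights sum to 1/2.
So P(the cheque in envelope 1 | the presenter opened envelope 2) = (3/26) / (1/2) = 3/13.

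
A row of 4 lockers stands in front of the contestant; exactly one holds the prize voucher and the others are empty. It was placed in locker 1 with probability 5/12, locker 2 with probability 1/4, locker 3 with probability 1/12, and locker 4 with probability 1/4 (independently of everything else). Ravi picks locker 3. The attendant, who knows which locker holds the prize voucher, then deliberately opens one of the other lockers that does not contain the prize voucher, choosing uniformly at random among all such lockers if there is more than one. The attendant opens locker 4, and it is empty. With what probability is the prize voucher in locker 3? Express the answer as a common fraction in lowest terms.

1/13

Consider each possible location of the prize voucher in turn.
If it is in locker 1 (prior 5/12): the attendant has 2 equally likely choices, so probability 1/2; weight (5/12)·(1/2) = 5/24.
If it is in locker 2 (prior 1/4): the attendant has 2 equally likely choices, so probability 1/2; weight (1/4)·(1/2) = 1/8.
If it is in locker 3 (prior 1/12): the attendant has 3 equally likely choices, so probability 1/3; weight (1/12)·(1/3) = 1/36.
If it is in locker 4 (prior 1/4): the attendant opened locker 4, so this case is ruled out; weight (1/4)·0 = 0.
The weights sum to 13/36.
So P(the prize voucher in locker 3 | the attendant opened locker 4) = (1/36) / (13/36) = 1/13.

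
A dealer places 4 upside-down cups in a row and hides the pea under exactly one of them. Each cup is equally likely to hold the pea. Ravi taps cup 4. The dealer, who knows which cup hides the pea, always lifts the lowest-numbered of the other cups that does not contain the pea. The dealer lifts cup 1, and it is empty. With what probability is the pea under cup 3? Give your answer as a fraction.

1/3

Consider each possible location of the pea in turn.
If it is under cup 1 (prior 1/4): the dealer opened cup 1, so this case is ruled out; weight (1/4)·0 = 0.
If it is under any of cups 2, 3, and 4 (prior 1/4 each): cup 1 is the lowest-numbered option available, probability 1; weight (1/4)·1 = 1/4 each.
The weights sum to 3/4.
So P(the pea under cup 3 | the dealer opened cup 1) = (1/4) / (3/4) = 1/3.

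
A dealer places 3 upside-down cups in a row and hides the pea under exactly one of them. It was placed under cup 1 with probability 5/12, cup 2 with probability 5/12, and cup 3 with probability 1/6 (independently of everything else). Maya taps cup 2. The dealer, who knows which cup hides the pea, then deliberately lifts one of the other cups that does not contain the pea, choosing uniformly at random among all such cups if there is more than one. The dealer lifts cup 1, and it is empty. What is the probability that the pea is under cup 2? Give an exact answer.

5/9

Apply Bayes' rule, conditioning on where the pea actually is.
If it is under cup 1 (prior 5/12): the dealer opened cup 1, so this case is ruled out; weight (5/12)·0 = 0.
If it is under cup 2 (prior 5/12): the dealer has 2 equally likely choices, so probability 1/2; weight (5/12)·(1/2) = 5/24.
If it is under cup 3 (prior 1/6): the dealer has no choice, probability 1; weight (1/6)·1 = 1/6.
The weights sum to 3/8.
So P(the pea under cup 2 | the dealer opened cup 1) = (5/24) / (3/8) = 5/9.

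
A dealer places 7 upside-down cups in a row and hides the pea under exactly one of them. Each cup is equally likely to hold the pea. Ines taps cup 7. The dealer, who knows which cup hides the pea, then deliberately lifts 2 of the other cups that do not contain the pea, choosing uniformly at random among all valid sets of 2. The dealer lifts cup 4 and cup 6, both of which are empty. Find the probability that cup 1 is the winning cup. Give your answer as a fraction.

Condition on the true location of the pea.
If it is under any of cups 1, 2, 3, and 5 (prior 1/7 each): the dealer has 10 equally likely choices, so probability 1/10; weight (1/7)·(1/10) = 1/70 each.
If it is under either of cups 4 and 6 (prior 1/7 each): that cup was opened and seen not to hold the prize — ruled out; weight (1/7)·0 = 0 each.
If it is under cup 7 (prior 1/7): the dealer has 15 equally likely choices, so probability 1/15; weight (1/7)·(1/15) = 1/105.
The weights sum to 1/15.
So P(the pea under cup 1 | the dealer opened cup 4 and cup 6) = (1/70) / (1/15) = 3/14.

3/14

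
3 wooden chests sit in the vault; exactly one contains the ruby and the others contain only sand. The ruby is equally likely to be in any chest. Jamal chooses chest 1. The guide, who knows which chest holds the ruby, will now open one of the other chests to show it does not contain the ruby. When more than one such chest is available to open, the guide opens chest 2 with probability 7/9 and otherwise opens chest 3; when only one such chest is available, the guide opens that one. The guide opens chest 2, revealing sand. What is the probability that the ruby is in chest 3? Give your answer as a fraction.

Condition on the true location of the ruby.
If it is in chest 1 (prior 1/3): chest 2 is available, opened with probability 7/9; weight (1/3)·(7/9) = 7/27.
If it is in chest 2 (prior 1/3): the guide opened chest 2, so this case is ruled out; weight (1/3)·0 = 0.
If it is in chest 3 (prior 1/3): only chest 2 is available, probability 1; weight (1/3)·1 = 1/3.
The weights sum to 16/27.
So P(the ruby in chest 3 | the guide opened chest 2) = (1/3) / (16/27) = 9/16.

9/16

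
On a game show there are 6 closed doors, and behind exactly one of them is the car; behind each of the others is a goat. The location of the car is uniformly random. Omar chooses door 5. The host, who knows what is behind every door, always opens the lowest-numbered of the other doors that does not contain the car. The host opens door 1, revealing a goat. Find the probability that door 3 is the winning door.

Consider each possible location of the car in turn.
If it is behind door 1 (prior 1/6): the host opened door 1, so this case is ruled out; weight (1/6)·0 = 0.
If it is behind any of doors 2, 3, 4, 5, and 6 (prior 1/6 each): door 1 is the lowest-numbered option available, probability 1; weight (1/6)·1 = 1/6 each.
The weights sum to 5/6.
So P(the car behind door 3 | the host opened door 1) = (1/6) / (5/6) = 1/5.

1/5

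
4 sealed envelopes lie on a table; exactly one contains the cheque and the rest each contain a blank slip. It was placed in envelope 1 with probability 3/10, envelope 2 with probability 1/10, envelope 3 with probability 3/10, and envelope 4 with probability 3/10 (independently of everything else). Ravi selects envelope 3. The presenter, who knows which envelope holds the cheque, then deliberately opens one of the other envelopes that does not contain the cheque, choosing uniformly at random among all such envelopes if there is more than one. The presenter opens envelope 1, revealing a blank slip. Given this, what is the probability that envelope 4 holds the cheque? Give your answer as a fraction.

1/2

Apply Bayes' rule, conditioning on where the cheque actually is.
If it is in envelope 1 (prior 3/10): the presenter opened envelope 1, so this case is ruled out; weight (3/10)·0 = 0.
If it is in envelope 2 (prior 1/10): the presenter has 2 equally likely choices, so probability 1/2; weight (1/10)·(1/2) = 1/20.
If it is in envelope 3 (prior 3/10): the presenter has 3 equally likely choices, so probability 1/3; weight (3/10)·(1/3) = 1/10.
If it is in envelope 4 (prior 3/10): the presenter has 2 equally likely choices, so probability 1/2; weight (3/10)·(1/2) = 3/20.
The weights sum to 3/10.
So P(the cheque in envelope 4 | the presenter opened envelope 1) = (3/20) / (3/10) = 1/2.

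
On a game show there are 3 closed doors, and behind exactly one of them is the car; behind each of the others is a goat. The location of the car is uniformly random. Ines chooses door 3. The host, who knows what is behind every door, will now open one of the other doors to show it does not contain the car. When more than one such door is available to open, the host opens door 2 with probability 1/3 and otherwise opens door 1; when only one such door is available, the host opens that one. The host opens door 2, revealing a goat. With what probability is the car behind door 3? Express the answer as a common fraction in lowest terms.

Consider each possible location of the car in turn.
If it is behind door 1 (prior 1/3): only door 2 is available, probability 1; weight (1/3)·1 = 1/3.
If it is behind door 2 (prior 1/3): the host opened door 2, so this case is ruled out; weight (1/3)·0 = 0.
If it is behind door 3 (prior 1/3): door 2 is available, opened with probability 1/3; weight (1/3)·(1/3) = 1/9.
The weights sum to 4/9.
So P(the car behind door 3 | the host opened door 2) = (1/9) / (4/9) = 1/4.

1/4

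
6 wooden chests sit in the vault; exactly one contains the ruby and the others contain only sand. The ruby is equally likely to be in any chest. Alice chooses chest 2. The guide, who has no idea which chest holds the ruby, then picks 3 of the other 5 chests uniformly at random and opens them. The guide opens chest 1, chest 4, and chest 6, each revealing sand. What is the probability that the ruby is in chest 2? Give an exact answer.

Apply Bayes' rule, conditioning on where the ruby actually is.
If it is in any of chests 1, 4, and 6 (prior 1/6 each): that chest was opened and seen not to hold the prize — ruled out; weight (1/6)·0 = 0 each.
If it is in any of chests 2, 3, and 5 (prior 1/6 each): the guide picks exactly this set with probability 1/10 regardless, and none is the prize; weight (1/6)·(1/10) = 1/60 each.
The weights sum to 1/20.
So P(the ruby in chest 2 | the guide opened chest 1, chest 4, and chest 6) = (1/60) / (1/20) = 1/3.

1/3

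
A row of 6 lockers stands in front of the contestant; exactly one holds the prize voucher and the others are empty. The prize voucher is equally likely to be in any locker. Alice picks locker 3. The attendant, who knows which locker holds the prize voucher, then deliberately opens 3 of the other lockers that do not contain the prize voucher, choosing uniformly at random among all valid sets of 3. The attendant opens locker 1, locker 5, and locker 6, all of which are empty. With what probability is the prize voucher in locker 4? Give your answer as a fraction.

5/12

Condition on the true location of the prize voucher.
If it is in any of lockers 1, 5, and 6 (prior 1/6 each): that locker was opened and seen not to hold the prize — ruled out; weight (1/6)·0 = 0 each.
If it is in either of lockers 2 and 4 (prior 1/6 each): the attendant has 4 equally likely choices, so probability 1/4; weight (1/6)·(1/4) = 1/24 each.
If it is in locker 3 (prior 1/6): the attendant has 10 equally likely choices, so probability 1/10; weight (1/6)·(1/10) = 1/60.
The weights sum to 1/10.
So P(the prize voucher in locker 4 | the attendant opened locker 1, locker 5, and locker 6) = (1/24) / (1/10) = 5/12.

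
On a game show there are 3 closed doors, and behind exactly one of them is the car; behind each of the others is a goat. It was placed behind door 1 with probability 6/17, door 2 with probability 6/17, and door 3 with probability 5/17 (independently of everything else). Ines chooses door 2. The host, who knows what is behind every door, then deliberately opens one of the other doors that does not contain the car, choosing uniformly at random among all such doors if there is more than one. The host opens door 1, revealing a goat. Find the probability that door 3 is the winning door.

Condition on the true location of the car.
If it is behind door 1 (prior 6/17): the host opened door 1, so this case is ruled out; weight (6/17)·0 = 0.
If it is behind door 2 (prior 6/17): the host has 2 equally likely choices, so probability 1/2; weight (6/17)·(1/2) = 3/17.
If it is behind door 3 (prior 5/17): the host has no choice, probability 1; weight (5/17)·1 = 5/17.
The weights sum to 8/17.
So P(the car behind door 3 | the host opened door 1) = (5/17) / (8/17) = 5/8.

5/8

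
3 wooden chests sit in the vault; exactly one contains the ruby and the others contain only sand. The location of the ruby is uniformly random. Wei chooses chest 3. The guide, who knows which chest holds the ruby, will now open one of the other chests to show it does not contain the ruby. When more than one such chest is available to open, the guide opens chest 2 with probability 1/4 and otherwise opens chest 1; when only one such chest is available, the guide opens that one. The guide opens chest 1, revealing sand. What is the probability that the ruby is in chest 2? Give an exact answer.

Condition on the true location of the ruby.
If it is in chest 1 (prior 1/3): the guide opened chest 1, so this case is ruled out; weight (1/3)·0 = 0.
If it is in chest 2 (prior 1/3): only chest 1 is available, probability 1; weight (1/3)·1 = 1/3.
If it is in chest 3 (prior 1/3): chest 2 is available but not opened, probability 3/4; weight (1/3)·(3/4) = 1/4.
The weights sum to 7/12.
So P(the ruby in chest 2 | the guide opened chest 1) = (1/3) / (7/12) = 4/7.

4/7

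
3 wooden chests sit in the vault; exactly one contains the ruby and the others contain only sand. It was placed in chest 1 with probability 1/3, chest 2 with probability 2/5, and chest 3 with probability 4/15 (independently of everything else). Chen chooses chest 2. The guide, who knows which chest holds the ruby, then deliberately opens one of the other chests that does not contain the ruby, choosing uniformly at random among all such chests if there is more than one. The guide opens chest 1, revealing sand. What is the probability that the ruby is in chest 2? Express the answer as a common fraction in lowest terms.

3/7

Condition on the true location of the ruby.
If it is in chest 1 (prior 1/3): the guide opened chest 1, so this case is ruled out; weight (1/3)·0 = 0.
If it is in chest 2 (prior 2/5): the guide has 2 equally likely choices, so probability 1/2; weight (2/5)·(1/2) = 1/5.
If it is in chest 3 (prior 4/15): the guide has no choice, probability 1; weight (4/15)·1 = 4/15.
The weights sum to 7/15.
So P(the ruby in chest 2 | the guide opened chest 1) = (1/5) / (7/15) = 3/7.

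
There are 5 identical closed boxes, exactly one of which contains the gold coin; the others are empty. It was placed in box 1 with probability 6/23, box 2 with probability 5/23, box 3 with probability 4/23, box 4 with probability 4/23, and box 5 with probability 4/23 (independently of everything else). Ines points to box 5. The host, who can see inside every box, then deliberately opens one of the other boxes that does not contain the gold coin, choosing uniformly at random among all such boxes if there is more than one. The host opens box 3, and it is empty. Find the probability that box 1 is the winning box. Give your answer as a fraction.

1/3

Consider each possible location of the gold coin in turn.
If it is in box 1 (prior 6/23): the host has 3 equally likely choices, so probability 1/3; weight (6/23)·(1/3) = 2/23.
If it is in box 2 (prior 5/23): the host has 3 equally likely choices, so probability 1/3; weight (5/23)·(1/3) = 5/69.
If it is in box 3 (prior 4/23): the host opened box 3, so this case is ruled out; weight (4/23)·0 = 0.
If it is in box 4 (prior 4/23): the host has 3 equally likely choices, so probability 1/3; weight (4/23)·(1/3) = 4/69.
If it is in box 5 (prior 4/23): the host has 4 equally likely choices, so probability 1/4; weight (4/23)·(1/4) = 1/23.
The weights sum to 6/23.
So P(the gold coin in box 1 | the host opened box 3) = (2/23) / (6/23) = 1/3.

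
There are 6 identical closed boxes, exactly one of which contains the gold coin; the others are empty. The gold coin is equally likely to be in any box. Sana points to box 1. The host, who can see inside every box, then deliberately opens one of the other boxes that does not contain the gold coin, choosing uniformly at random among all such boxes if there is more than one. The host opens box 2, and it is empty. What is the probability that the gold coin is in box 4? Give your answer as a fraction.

Condition on the true location of the gold coin.
If it is in box 1 (prior 1/6): the host has 5 equally likely choices, so probability 1/5; weight (1/6)·(1/5) = 1/30.
If it is in box 2 (prior 1/6): the host opened box 2, so this case is ruled out; weight (1/6)·0 = 0.
If it is in any of boxes 3, 4, 5, and 6 (prior 1/6 each): the host has 4 equally likely choices, so probability 1/4; weight (1/6)·(1/4) = 1/24 each.
The weights sum to 1/5.
So P(the gold coin in box 4 | the host opened box 2) = (1/24) / (1/5) = 5/24.

5/24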